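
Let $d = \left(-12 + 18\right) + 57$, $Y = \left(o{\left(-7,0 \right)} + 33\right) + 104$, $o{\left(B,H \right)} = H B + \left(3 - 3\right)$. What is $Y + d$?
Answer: $200$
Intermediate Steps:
$o{\left(B,H \right)} = B H$ ($o{\left(B,H \right)} = B H + \left(3 - 3\right) = B H + 0 = B H$)
$Y = 137$ ($Y = \left(\left(-7\right) 0 + 33\right) + 104 = \left(0 + 33\right) + 104 = 33 + 104 = 137$)
$d = 63$ ($d = 6 + 57 = 63$)
$Y + d = 137 + 63 = 200$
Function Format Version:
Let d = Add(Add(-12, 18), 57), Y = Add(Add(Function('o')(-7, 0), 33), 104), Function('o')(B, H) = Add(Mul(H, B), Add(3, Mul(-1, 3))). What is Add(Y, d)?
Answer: 200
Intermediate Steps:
Function('o')(B, H) = Mul(B, H) (Function('o')(B, H) = Add(Mul(B, H), Add(3, -3)) = Add(Mul(B, H), 0) = Mul(B, H))
Y = 137 (Y = Add(Add(Mul(-7, 0), 33), 104) = Add(Add(0, 33), 104) = Add(33, 104) = 137)
d = 63 (d = Add(6, 57) = 63)
Add(Y, d) = Add(137, 63) = 200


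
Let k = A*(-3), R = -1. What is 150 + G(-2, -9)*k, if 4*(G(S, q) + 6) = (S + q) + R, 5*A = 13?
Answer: 1101/5 ≈ 220.20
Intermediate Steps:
A = 13/5 (A = (⅕)*13 = 13/5 ≈ 2.6000)
G(S, q) = -25/4 + S/4 + q/4 (G(S, q) = -6 + ((S + q) - 1)/4 = -6 + (-1 + S + q)/4 = -6 + (-¼ + S/4 + q/4) = -25/4 + S/4 + q/4)
k = -39/5 (k = (13/5)*(-3) = -39/5 ≈ -7.8000)
150 + G(-2, -9)*k = 150 + (-25/4 + (¼)*(-2) + (¼)*(-9))*(-39/5) = 150 + (-25/4 - ½ - 9/4)*(-39/5) = 150 - 9*(-39/5) = 150 + 351/5 = 1101/5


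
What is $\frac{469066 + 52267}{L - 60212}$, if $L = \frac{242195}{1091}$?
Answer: $- \frac{568774303}{65449097} \approx -8.6903$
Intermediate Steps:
$L = \frac{242195}{1091}$ ($L = 242195 \cdot \frac{1}{1091} = \frac{242195}{1091} \approx 221.99$)
$\frac{469066 + 52267}{L - 60212} = \frac{469066 + 52267}{\frac{242195}{1091} - 60212} = \frac{521333}{- \frac{65449097}{1091}} = 521333 \left(- \frac{1091}{65449097}\right) = - \frac{568774303}{65449097}$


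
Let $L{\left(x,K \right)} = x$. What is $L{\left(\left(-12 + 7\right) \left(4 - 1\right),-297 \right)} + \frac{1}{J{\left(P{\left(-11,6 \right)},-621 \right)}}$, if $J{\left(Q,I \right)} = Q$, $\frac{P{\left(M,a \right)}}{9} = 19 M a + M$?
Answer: $- \frac{170776}{11385} \approx -15.0$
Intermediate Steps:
$P{\left(M,a \right)} = 9 M + 171 M a$ ($P{\left(M,a \right)} = 9 \left(19 M a + M\right) = 9 \left(M + 19 M a\right) = 9 M + 171 M a$)
$L{\left(\left(-12 + 7\right) \left(4 - 1\right),-297 \right)} + \frac{1}{J{\left(P{\left(-11,6 \right)},-621 \right)}} = \left(-12 + 7\right) \left(4 - 1\right) + \frac{1}{9 \left(-11\right) \left(1 + 19 \cdot 6\right)} = \left(-5\right) 3 + \frac{1}{9 \left(-11\right) \left(1 + 114\right)} = -15 + \frac{1}{9 \left(-11\right) 115} = -15 + \frac{1}{-11385} = -15 - \frac{1}{11385} = - \frac{170776}{11385}$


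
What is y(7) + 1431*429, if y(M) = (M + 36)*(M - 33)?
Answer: 612781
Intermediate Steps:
y(M) = (-33 + M)*(36 + M) (y(M) = (36 + M)*(-33 + M) = (-33 + M)*(36 + M))
y(7) + 1431*429 = (-1188 + 7² + 3*7) + 1431*429 = (-1188 + 49 + 21) + 613899 = -1118 + 613899 = 612781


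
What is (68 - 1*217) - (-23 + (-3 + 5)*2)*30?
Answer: 421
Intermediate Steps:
(68 - 1*217) - (-23 + (-3 + 5)*2)*30 = (68 - 217) - (-23 + 2*2)*30 = -149 - (-23 + 4)*30 = -149 - (-19)*30 = -149 - 1*(-570) = -149 + 570 = 421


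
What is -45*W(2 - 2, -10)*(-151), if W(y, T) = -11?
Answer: -74745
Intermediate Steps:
-45*W(2 - 2, -10)*(-151) = -45*(-11)*(-151) = 495*(-151) = -74745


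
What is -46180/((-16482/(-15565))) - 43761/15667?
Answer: -5631015416351/129111747 ≈ -43614.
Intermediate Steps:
-46180/((-16482/(-15565))) - 43761/15667 = -46180/((-16482*(-1/15565))) - 43761*1/15667 = -46180/16482/15565 - 43761/15667 = -46180*15565/16482 - 43761/15667 = -359395850/8241 - 43761/15667 = -5631015416351/129111747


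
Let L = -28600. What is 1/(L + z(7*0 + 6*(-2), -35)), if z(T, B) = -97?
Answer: -1/28697 ≈ -3.4847e-5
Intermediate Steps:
1/(L + z(7*0 + 6*(-2), -35)) = 1/(-28600 - 97) = 1/(-28697) = -1/28697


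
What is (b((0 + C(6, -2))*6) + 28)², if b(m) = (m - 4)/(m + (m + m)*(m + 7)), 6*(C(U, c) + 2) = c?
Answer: 6446521/8281 ≈ 778.47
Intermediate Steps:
C(U, c) = -2 + c/6
b(m) = (-4 + m)/(m + 2*m*(7 + m)) (b(m) = (-4 + m)/(m + (2*m)*(7 + m)) = (-4 + m)/(m + 2*m*(7 + m)))
(b((0 + C(6, -2))*6) + 28)² = ((-4 + (0 + (-2 + (⅙)*(-2)))*6)/((((0 + (-2 + (⅙)*(-2)))*6))*(15 + 2*((0 + (-2 + (⅙)*(-2)))*6))) + 28)² = ((-4 + (0 + (-2 - ⅓))*6)/((((0 + (-2 - ⅓))*6))*(15 + 2*((0 + (-2 - ⅓))*6))) + 28)² = ((-4 + (0 - 7/3)*6)/((((0 - 7/3)*6))*(15 + 2*((0 - 7/3)*6))) + 28)² = ((-4 - 7/3*6)/(((-7/3*6))*(15 + 2*(-7/3*6))) + 28)² = ((-4 - 14)/((-14)*(15 + 2*(-14))) + 28)² = (-1/14*(-18)/(15 - 28) + 28)² = (-1/14*(-18)/(-13) + 28)² = (-1/14*(-1/13)*(-18) + 28)² = (-9/91 + 28)² = (2539/91)² = 6446521/8281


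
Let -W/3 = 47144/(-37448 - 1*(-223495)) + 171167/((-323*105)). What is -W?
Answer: -30246218089/2103261335 ≈ -14.381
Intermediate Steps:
W = 30246218089/2103261335 (W = -3*(47144/(-37448 - 1*(-223495)) + 171167/((-323*105))) = -3*(47144/(-37448 + 223495) + 171167/(-33915)) = -3*(47144/186047 + 171167*(-1/33915)) = -3*(47144*(1/186047) - 171167/33915) = -3*(47144/186047 - 171167/33915) = -3*(-30246218089/6309784005) = 30246218089/2103261335 ≈ 14.381)
-W = -1*30246218089/2103261335 = -30246218089/2103261335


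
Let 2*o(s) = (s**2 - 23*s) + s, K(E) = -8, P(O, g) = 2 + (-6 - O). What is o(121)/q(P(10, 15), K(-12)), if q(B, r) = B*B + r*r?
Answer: 11979/520 ≈ 23.037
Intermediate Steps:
P(O, g) = -4 - O
o(s) = s**2/2 - 11*s (o(s) = ((s**2 - 23*s) + s)/2 = (s**2 - 22*s)/2 = s**2/2 - 11*s)
q(B, r) = B**2 + r**2
o(121)/q(P(10, 15), K(-12)) = ((1/2)*121*(-22 + 121))/((-4 - 1*10)**2 + (-8)**2) = ((1/2)*121*99)/((-4 - 10)**2 + 64) = 11979/(2*((-14)**2 + 64)) = 11979/(2*(196 + 64)) = (11979/2)/260 = (11979/2)*(1/260) = 11979/520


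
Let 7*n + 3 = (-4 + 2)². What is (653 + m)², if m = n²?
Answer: 1023872004/2401 ≈ 4.2644e+5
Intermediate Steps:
n = ⅐ (n = -3/7 + (-4 + 2)²/7 = -3/7 + (⅐)*(-2)² = -3/7 + (⅐)*4 = -3/7 + 4/7 = ⅐ ≈ 0.14286)
m = 1/49 (m = (⅐)² = 1/49 ≈ 0.020408)
(653 + m)² = (653 + 1/49)² = (31998/49)² = 1023872004/2401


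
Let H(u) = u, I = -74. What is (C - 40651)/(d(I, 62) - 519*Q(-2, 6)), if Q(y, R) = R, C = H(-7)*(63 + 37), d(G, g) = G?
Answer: 41351/3188 ≈ 12.971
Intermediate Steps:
C = -700 (C = -7*(63 + 37) = -7*100 = -700)
(C - 40651)/(d(I, 62) - 519*Q(-2, 6)) = (-700 - 40651)/(-74 - 519*6) = -41351/(-74 - 3114) = -41351/(-3188) = -41351*(-1/3188) = 41351/3188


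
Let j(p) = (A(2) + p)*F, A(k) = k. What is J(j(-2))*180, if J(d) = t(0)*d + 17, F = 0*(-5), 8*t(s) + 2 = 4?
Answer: 3060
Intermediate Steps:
t(s) = 1/4 (t(s) = -1/4 + (1/8)*4 = -1/4 + 1/2 = 1/4)
F = 0
j(p) = 0 (j(p) = (2 + p)*0 = 0)
J(d) = 17 + d/4 (J(d) = d/4 + 17 = 17 + d/4)
J(j(-2))*180 = (17 + (1/4)*0)*180 = (17 + 0)*180 = 17*180 = 3060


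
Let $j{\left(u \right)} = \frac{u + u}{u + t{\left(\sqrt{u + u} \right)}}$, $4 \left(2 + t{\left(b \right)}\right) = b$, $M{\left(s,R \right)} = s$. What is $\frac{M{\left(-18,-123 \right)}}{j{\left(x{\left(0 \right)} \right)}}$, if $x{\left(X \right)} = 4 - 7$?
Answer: $-15 + \frac{3 i \sqrt{6}}{4} \approx -15.0 + 1.8371 i$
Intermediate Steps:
$t{\left(b \right)} = -2 + \frac{b}{4}$
$x{\left(X \right)} = -3$ ($x{\left(X \right)} = 4 - 7 = -3$)
$j{\left(u \right)} = \frac{2 u}{-2 + u + \frac{\sqrt{2} \sqrt{u}}{4}}$ ($j{\left(u \right)} = \frac{u + u}{u + \left(-2 + \frac{\sqrt{u + u}}{4}\right)} = \frac{2 u}{u + \left(-2 + \frac{\sqrt{2 u}}{4}\right)} = \frac{2 u}{u + \left(-2 + \frac{\sqrt{2} \sqrt{u}}{4}\right)} = \frac{2 u}{-2 + u + \frac{\sqrt{2} \sqrt{u}}{4}}$)
$\frac{M{\left(-18,-123 \right)}}{j{\left(x{\left(0 \right)} \right)}} = - \frac{18}{8 \left(-3\right) \frac{1}{-8 + 4 \left(-3\right) + \sqrt{2} \sqrt{-3}}} = - \frac{18}{8 \left(-3\right) \frac{1}{-8 - 12 + \sqrt{2} i \sqrt{3}}} = - \frac{18}{8 \left(-3\right) \frac{1}{-8 - 12 + i \sqrt{6}}} = - \frac{18}{8 \left(-3\right) \frac{1}{-20 + i \sqrt{6}}} = - \frac{18}{\left(-24\right) \frac{1}{-20 + i \sqrt{6}}} = - 18 \left(\frac{5}{6} - \frac{i \sqrt{6}}{24}\right) = -15 + \frac{3 i \sqrt{6}}{4}$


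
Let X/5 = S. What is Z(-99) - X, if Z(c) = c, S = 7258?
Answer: -36389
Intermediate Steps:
X = 36290 (X = 5*7258 = 36290)
Z(-99) - X = -99 - 1*36290 = -99 - 36290 = -36389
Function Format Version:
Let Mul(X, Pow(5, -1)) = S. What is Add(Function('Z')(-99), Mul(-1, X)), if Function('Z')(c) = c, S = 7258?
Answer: -36389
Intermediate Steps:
X = 36290 (X = Mul(5, 7258) = 36290)
Add(Function('Z')(-99), Mul(-1, X)) = Add(-99, Mul(-1, 36290)) = Add(-99, -36290) = -36389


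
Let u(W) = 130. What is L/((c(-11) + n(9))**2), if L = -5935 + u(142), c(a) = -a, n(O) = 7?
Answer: -215/12 ≈ -17.917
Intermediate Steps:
L = -5805 (L = -5935 + 130 = -5805)
L/((c(-11) + n(9))**2) = -5805/(-1*(-11) + 7)**2 = -5805/(11 + 7)**2 = -5805/(18**2) = -5805/324 = -5805*1/324 = -215/12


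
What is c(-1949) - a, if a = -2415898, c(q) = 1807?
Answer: 2417705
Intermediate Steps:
c(-1949) - a = 1807 - 1*(-2415898) = 1807 + 2415898 = 2417705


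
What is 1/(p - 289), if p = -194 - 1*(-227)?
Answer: -1/256 ≈ -0.0039063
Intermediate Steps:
p = 33 (p = -194 + 227 = 33)
1/(p - 289) = 1/(33 - 289) = 1/(-256) = -1/256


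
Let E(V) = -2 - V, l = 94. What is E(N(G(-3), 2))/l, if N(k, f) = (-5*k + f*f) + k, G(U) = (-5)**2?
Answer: 1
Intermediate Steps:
G(U) = 25
N(k, f) = f**2 - 4*k (N(k, f) = (-5*k + f**2) + k = (f**2 - 5*k) + k = f**2 - 4*k)
E(N(G(-3), 2))/l = (-2 - (2**2 - 4*25))/94 = (-2 - (4 - 100))*(1/94) = (-2 - 1*(-96))*(1/94) = (-2 + 96)*(1/94) = 94*(1/94) = 1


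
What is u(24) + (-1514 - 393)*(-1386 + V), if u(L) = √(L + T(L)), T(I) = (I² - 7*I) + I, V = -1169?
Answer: 4872385 + 2*√114 ≈ 4.8724e+6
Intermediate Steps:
T(I) = I² - 6*I
u(L) = √(L + L*(-6 + L))
u(24) + (-1514 - 393)*(-1386 + V) = √(24*(-5 + 24)) + (-1514 - 393)*(-1386 - 1169) = √(24*19) - 1907*(-2555) = √456 + 4872385 = 2*√114 + 4872385 = 4872385 + 2*√114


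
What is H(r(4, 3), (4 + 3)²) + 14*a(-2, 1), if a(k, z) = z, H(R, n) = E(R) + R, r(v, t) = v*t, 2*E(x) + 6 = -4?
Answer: 21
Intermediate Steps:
E(x) = -5 (E(x) = -3 + (½)*(-4) = -3 - 2 = -5)
r(v, t) = t*v
H(R, n) = -5 + R
H(r(4, 3), (4 + 3)²) + 14*a(-2, 1) = (-5 + 3*4) + 14*1 = (-5 + 12) + 14 = 7 + 14 = 21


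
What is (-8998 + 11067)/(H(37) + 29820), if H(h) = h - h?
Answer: 2069/29820 ≈ 0.069383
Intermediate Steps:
H(h) = 0
(-8998 + 11067)/(H(37) + 29820) = (-8998 + 11067)/(0 + 29820) = 2069/29820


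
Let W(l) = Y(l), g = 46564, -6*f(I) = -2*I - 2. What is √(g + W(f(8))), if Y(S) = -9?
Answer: √46555 ≈ 215.77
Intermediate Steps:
f(I) = ⅓ + I/3 (f(I) = -(-2*I - 2)/6 = -(-2 - 2*I)/6 = ⅓ + I/3)
W(l) = -9
√(g + W(f(8))) = √(46564 - 9) = √46555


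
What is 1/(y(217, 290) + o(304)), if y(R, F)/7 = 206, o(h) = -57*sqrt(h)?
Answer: 721/545834 + 57*sqrt(19)/272917 ≈ 0.0022313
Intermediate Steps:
y(R, F) = 1442 (y(R, F) = 7*206 = 1442)
1/(y(217, 290) + o(304)) = 1/(1442 - 228*sqrt(19))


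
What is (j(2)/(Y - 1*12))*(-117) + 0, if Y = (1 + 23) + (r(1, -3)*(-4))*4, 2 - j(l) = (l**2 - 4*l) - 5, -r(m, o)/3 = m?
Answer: -429/20 ≈ -21.450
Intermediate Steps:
r(m, o) = -3*m
j(l) = 7 - l**2 + 4*l (j(l) = 2 - ((l**2 - 4*l) - 5) = 2 - (-5 + l**2 - 4*l) = 2 + (5 - l**2 + 4*l) = 7 - l**2 + 4*l)
Y = 72 (Y = (1 + 23) + (-3*1*(-4))*4 = 24 - 3*(-4)*4 = 24 + 12*4 = 24 + 48 = 72)
(j(2)/(Y - 1*12))*(-117) + 0 = ((7 - 1*2**2 + 4*2)/(72 - 1*12))*(-117) + 0 = ((7 - 1*4 + 8)/(72 - 12))*(-117) + 0 = ((7 - 4 + 8)/60)*(-117) + 0 = (11*(1/60))*(-117) + 0 = (11/60)*(-117) + 0 = -429/20 + 0 = -429/20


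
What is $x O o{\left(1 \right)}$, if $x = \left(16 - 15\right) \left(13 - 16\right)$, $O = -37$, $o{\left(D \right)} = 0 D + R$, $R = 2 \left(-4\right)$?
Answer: $-888$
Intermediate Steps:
$R = -8$
$o{\left(D \right)} = -8$ ($o{\left(D \right)} = 0 D - 8 = 0 - 8 = -8$)
$x = -3$ ($x = 1 \left(-3\right) = -3$)
$x O o{\left(1 \right)} = \left(-3\right) \left(-37\right) \left(-8\right) = 111 \left(-8\right) = -888$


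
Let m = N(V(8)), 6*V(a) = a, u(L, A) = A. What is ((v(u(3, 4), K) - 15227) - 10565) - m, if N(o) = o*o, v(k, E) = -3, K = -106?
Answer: -232171/9 ≈ -25797.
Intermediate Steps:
V(a) = a/6
N(o) = o**2
m = 16/9 (m = ((1/6)*8)**2 = (4/3)**2 = 16/9 ≈ 1.7778)
((v(u(3, 4), K) - 15227) - 10565) - m = ((-3 - 15227) - 10565) - 1*16/9 = (-15230 - 10565) - 16/9 = -25795 - 16/9 = -232171/9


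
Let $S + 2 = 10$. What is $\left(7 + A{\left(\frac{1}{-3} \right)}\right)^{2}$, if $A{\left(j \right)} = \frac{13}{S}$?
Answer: $\frac{4761}{64} \approx 74.391$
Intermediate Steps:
$S = 8$ ($S = -2 + 10 = 8$)
$A{\left(j \right)} = \frac{13}{8}$
$\left(7 + A{\left(\frac{1}{-3} \right)}\right)^{2} = \left(7 + \frac{13}{8}\right)^{2} = \left(\frac{69}{8}\right)^{2} = \frac{4761}{64}$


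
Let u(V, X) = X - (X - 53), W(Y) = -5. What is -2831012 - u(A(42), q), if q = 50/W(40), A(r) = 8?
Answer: -2831065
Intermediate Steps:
q = -10 (q = 50/(-5) = 50*(-⅕) = -10)
u(V, X) = 53 (u(V, X) = X - (-53 + X) = X + (53 - X) = 53)
-2831012 - u(A(42), q) = -2831012 - 1*53 = -2831012 - 53 = -2831065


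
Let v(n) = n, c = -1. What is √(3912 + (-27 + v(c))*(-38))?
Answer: 4*√311 ≈ 70.541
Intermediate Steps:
√(3912 + (-27 + v(c))*(-38)) = √(3912 + (-27 - 1)*(-38)) = √(3912 - 28*(-38)) = √(3912 + 1064) = √4976 = 4*√311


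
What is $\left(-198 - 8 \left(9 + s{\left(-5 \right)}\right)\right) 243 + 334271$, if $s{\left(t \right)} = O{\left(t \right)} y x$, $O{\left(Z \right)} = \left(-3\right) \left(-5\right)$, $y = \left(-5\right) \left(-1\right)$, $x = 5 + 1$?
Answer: $-606139$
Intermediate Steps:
$x = 6$
$y = 5$
$O{\left(Z \right)} = 15$
$s{\left(t \right)} = 450$ ($s{\left(t \right)} = 15 \cdot 5 \cdot 6 = 75 \cdot 6 = 450$)
$\left(-198 - 8 \left(9 + s{\left(-5 \right)}\right)\right) 243 + 334271 = \left(-198 - 8 \left(9 + 450\right)\right) 243 + 334271 = \left(-198 - 3672\right) 243 + 334271 = \left(-3870\right) 243 + 334271 = -940410 + 334271 = -606139$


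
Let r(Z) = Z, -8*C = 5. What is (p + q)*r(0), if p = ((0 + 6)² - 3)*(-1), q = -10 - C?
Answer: 0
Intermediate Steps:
C = -5/8 (C = -⅛*5 = -5/8 ≈ -0.62500)
q = -75/8 (q = -10 - 1*(-5/8) = -10 + 5/8 = -75/8 ≈ -9.3750)
p = -33 (p = (6² - 3)*(-1) = (36 - 3)*(-1) = 33*(-1) = -33)
(p + q)*r(0) = (-33 - 75/8)*0 = -339/8*0 = 0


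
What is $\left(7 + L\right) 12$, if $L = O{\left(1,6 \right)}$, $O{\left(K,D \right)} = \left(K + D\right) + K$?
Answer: $180$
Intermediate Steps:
$O{\left(K,D \right)} = D + 2 K$ ($O{\left(K,D \right)} = \left(D + K\right) + K = D + 2 K$)
$L = 8$ ($L = 6 + 2 \cdot 1 = 6 + 2 = 8$)
$\left(7 + L\right) 12 = \left(7 + 8\right) 12 = 15 \cdot 12 = 180$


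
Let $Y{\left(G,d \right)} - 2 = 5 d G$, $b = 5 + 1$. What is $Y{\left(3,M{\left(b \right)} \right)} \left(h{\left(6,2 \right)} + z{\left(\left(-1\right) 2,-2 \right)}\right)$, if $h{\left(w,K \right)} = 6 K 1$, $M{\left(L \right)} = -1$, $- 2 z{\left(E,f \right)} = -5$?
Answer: $- \frac{377}{2} \approx -188.5$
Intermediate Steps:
$z{\left(E,f \right)} = \frac{5}{2}$ ($z{\left(E,f \right)} = \left(- \frac{1}{2}\right) \left(-5\right) = \frac{5}{2}$)
$b = 6$
$Y{\left(G,d \right)} = 2 + 5 G d$ ($Y{\left(G,d \right)} = 2 + 5 d G = 2 + 5 G d$)
$h{\left(w,K \right)} = 6 K$
$Y{\left(3,M{\left(b \right)} \right)} \left(h{\left(6,2 \right)} + z{\left(\left(-1\right) 2,-2 \right)}\right) = \left(2 + 5 \cdot 3 \left(-1\right)\right) \left(6 \cdot 2 + \frac{5}{2}\right) = \left(2 - 15\right) \left(12 + \frac{5}{2}\right) = \left(-13\right) \frac{29}{2} = - \frac{377}{2}$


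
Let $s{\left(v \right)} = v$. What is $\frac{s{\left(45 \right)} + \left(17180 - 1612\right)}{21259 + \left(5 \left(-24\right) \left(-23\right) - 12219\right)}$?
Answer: $\frac{15613}{11800} \approx 1.3231$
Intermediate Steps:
$\frac{s{\left(45 \right)} + \left(17180 - 1612\right)}{21259 + \left(5 \left(-24\right) \left(-23\right) - 12219\right)} = \frac{45 + \left(17180 - 1612\right)}{21259 + \left(5 \left(-24\right) \left(-23\right) - 12219\right)} = \frac{45 + \left(17180 - 1612\right)}{21259 - 9459} = \frac{45 + 15568}{21259 + \left(2760 - 12219\right)} = \frac{15613}{21259 - 9459} = \frac{15613}{11800}$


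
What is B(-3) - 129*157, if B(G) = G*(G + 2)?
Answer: -20250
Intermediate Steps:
B(G) = G*(2 + G)
B(-3) - 129*157 = -3*(2 - 3) - 129*157 = -3*(-1) - 20253 = 3 - 20253 = -20250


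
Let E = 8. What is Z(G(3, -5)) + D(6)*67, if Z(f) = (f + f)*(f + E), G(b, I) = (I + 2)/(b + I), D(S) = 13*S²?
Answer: 62769/2 ≈ 31385.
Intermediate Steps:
G(b, I) = (2 + I)/(I + b)
Z(f) = 2*f*(8 + f) (Z(f) = (f + f)*(f + 8) = (2*f)*(8 + f) = 2*f*(8 + f))
Z(G(3, -5)) + D(6)*67 = 2*((2 - 5)/(-5 + 3))*(8 + (2 - 5)/(-5 + 3)) + (13*6²)*67 = 2*(-3/(-2))*(8 - 3/(-2)) + (13*36)*67 = 2*(-½*(-3))*(8 - ½*(-3)) + 468*67 = 2*(3/2)*(8 + 3/2) + 31356 = 2*(3/2)*(19/2) + 31356 = 57/2 + 31356 = 62769/2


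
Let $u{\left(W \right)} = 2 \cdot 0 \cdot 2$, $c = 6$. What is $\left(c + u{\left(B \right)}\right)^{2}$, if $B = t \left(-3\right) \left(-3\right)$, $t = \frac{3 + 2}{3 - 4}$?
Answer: $36$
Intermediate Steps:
$t = -5$ ($t = \frac{5}{-1} = 5 \left(-1\right) = -5$)
$B = -45$ ($B = \left(-5\right) \left(-3\right) \left(-3\right) = 15 \left(-3\right) = -45$)
$u{\left(W \right)} = 0$ ($u{\left(W \right)} = 0 \cdot 2 = 0$)
$\left(c + u{\left(B \right)}\right)^{2} = \left(6 + 0\right)^{2} = 6^{2} = 36$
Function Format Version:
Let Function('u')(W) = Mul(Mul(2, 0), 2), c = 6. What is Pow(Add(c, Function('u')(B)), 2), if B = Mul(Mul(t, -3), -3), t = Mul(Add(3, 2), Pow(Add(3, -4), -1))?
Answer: 36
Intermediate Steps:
t = -5 (t = Mul(5, Pow(-1, -1)) = Mul(5, -1) = -5)
B = -45 (B = Mul(Mul(-5, -3), -3) = Mul(15, -3) = -45)
Function('u')(W) = 0 (Function('u')(W) = Mul(0, 2) = 0)
Pow(Add(c, Function('u')(B)), 2) = Pow(Add(6, 0), 2) = Pow(6, 2) = 36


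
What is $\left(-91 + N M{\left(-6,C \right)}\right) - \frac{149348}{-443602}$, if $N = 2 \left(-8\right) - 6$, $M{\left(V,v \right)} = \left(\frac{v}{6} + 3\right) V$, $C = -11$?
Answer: $\frac{14048137}{221801} \approx 63.337$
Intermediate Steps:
$M{\left(V,v \right)} = V \left(3 + \frac{v}{6}\right)$ ($M{\left(V,v \right)} = \left(v \frac{1}{6} + 3\right) V = \left(\frac{v}{6} + 3\right) V = \left(3 + \frac{v}{6}\right) V = V \left(3 + \frac{v}{6}\right)$)
$N = -22$ ($N = -16 - 6 = -22$)
$\left(-91 + N M{\left(-6,C \right)}\right) - \frac{149348}{-443602} = \left(-91 - 22 \cdot \frac{1}{6} \left(-6\right) \left(18 - 11\right)\right) - \frac{149348}{-443602} = \left(-91 - 22 \cdot \frac{1}{6} \left(-6\right) 7\right) - 149348 \left(- \frac{1}{443602}\right) = \left(-91 - -154\right) - - \frac{74674}{221801} = \left(-91 + 154\right) + \frac{74674}{221801} = 63 + \frac{74674}{221801} = \frac{14048137}{221801}$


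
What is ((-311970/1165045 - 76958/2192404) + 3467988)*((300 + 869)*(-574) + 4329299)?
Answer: 3240554428605247176086505/255424931818 ≈ 1.2687e+13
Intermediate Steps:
((-311970/1165045 - 76958/2192404) + 3467988)*((300 + 869)*(-574) + 4329299) = ((-311970*1/1165045 - 76958*1/2192404) + 3467988)*(1169*(-574) + 4329299) = ((-62394/233009 - 38479/1096202) + 3467988)*(-671006 + 4329299) = (-77362380899/255424931818 + 3467988)*3658293 = (885810521083261285/255424931818)*3658293 = 3240554428605247176086505/255424931818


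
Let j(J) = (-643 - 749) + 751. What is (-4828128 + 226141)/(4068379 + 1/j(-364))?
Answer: -2949873667/2607830938 ≈ -1.1312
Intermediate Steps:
j(J) = -641 (j(J) = -1392 + 751 = -641)
(-4828128 + 226141)/(4068379 + 1/j(-364)) = (-4828128 + 226141)/(4068379 + 1/(-641)) = -4601987/(4068379 - 1/641) = -4601987/2607830938/641 = -4601987*641/2607830938 = -2949873667/2607830938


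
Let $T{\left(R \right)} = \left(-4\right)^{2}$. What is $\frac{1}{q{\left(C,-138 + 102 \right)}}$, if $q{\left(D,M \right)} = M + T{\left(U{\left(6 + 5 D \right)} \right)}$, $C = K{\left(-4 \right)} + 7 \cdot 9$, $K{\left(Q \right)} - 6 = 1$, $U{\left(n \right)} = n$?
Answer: $- \frac{1}{20} \approx -0.05$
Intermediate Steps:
$T{\left(R \right)} = 16$
$K{\left(Q \right)} = 7$ ($K{\left(Q \right)} = 6 + 1 = 7$)
$C = 70$ ($C = 7 + 7 \cdot 9 = 7 + 63 = 70$)
$q{\left(D,M \right)} = 16 + M$ ($q{\left(D,M \right)} = M + 16 = 16 + M$)
$\frac{1}{q{\left(C,-138 + 102 \right)}} = \frac{1}{16 + \left(-138 + 102\right)} = \frac{1}{16 - 36} = \frac{1}{-20} = - \frac{1}{20}$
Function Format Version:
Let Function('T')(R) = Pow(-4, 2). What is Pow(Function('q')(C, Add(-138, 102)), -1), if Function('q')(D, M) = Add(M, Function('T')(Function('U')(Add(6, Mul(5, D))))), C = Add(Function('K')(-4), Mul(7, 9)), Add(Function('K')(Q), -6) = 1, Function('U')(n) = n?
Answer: Rational(-1, 20) ≈ -0.050000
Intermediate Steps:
Function('T')(R) = 16
Function('K')(Q) = 7 (Function('K')(Q) = Add(6, 1) = 7)
C = 70 (C = Add(7, Mul(7, 9)) = Add(7, 63) = 70)
Function('q')(D, M) = Add(16, M) (Function('q')(D, M) = Add(M, 16) = Add(16, M))
Pow(Function('q')(C, Add(-138, 102)), -1) = Pow(Add(16, Add(-138, 102)), -1) = Pow(Add(16, -36), -1) = Pow(-20, -1) = Rational(-1, 20)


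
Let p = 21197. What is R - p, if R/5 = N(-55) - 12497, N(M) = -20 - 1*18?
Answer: -83872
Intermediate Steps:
N(M) = -38 (N(M) = -20 - 18 = -38)
R = -62675 (R = 5*(-38 - 12497) = 5*(-12535) = -62675)
R - p = -62675 - 1*21197 = -62675 - 21197 = -83872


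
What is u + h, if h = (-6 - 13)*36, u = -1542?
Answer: -2226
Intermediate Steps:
h = -684 (h = -19*36 = -684)
u + h = -1542 - 684 = -2226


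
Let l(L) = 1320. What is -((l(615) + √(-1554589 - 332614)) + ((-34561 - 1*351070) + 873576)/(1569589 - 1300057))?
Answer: -356270185/269532 - I*√1887203 ≈ -1321.8 - 1373.8*I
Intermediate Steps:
-((l(615) + √(-1554589 - 332614)) + ((-34561 - 1*351070) + 873576)/(1569589 - 1300057)) = -((1320 + √(-1554589 - 332614)) + ((-34561 - 1*351070) + 873576)/(1569589 - 1300057)) = -((1320 + √(-1887203)) + ((-34561 - 351070) + 873576)/269532) = -((1320 + I*√1887203) + (-385631 + 873576)*(1/269532)) = -((1320 + I*√1887203) + 487945*(1/269532)) = -((1320 + I*√1887203) + 487945/269532) = -(356270185/269532 + I*√1887203) = -356270185/269532 - I*√1887203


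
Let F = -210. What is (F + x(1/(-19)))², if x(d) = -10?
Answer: 48400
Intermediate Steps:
(F + x(1/(-19)))² = (-210 - 10)² = (-220)² = 48400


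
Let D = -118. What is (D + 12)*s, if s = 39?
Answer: -4134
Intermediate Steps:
(D + 12)*s = (-118 + 12)*39 = -106*39 = -4134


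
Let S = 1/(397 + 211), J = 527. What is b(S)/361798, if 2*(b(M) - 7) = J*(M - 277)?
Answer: -88746193/439946368 ≈ -0.20172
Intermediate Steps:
S = 1/608 ≈ 0.0016447
b(M) = -145965/2 + 527*M/2 (b(M) = 7 + (527*(M - 277))/2 = 7 + (527*(-277 + M))/2 = 7 + (-145979 + 527*M)/2 = 7 + (-145979/2 + 527*M/2) = -145965/2 + 527*M/2)
b(S)/361798 = (-145965/2 + (527/2)*(1/608))/361798 = (-145965/2 + 527/1216)*(1/361798) = -88746193/1216*1/361798 = -88746193/439946368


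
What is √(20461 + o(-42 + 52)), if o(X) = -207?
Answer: √20254 ≈ 142.32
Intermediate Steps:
√(20461 + o(-42 + 52)) = √(20461 - 207) = √20254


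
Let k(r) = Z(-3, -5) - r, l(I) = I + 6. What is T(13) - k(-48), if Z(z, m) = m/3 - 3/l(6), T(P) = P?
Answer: -397/12 ≈ -33.083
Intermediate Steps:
l(I) = 6 + I
Z(z, m) = -1/4 + m/3 (Z(z, m) = m/3 - 3/(6 + 6) = m*(1/3) - 3/12 = m/3 - 3*1/12 = m/3 - 1/4 = -1/4 + m/3)
k(r) = -23/12 - r (k(r) = (-1/4 + (1/3)*(-5)) - r = (-1/4 - 5/3) - r = -23/12 - r)
T(13) - k(-48) = 13 - (-23/12 - 1*(-48)) = 13 - (-23/12 + 48) = 13 - 1*553/12 = 13 - 553/12 = -397/12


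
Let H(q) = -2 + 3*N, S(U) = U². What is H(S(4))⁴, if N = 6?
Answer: 65536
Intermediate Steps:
H(q) = 16 (H(q) = -2 + 3*6 = -2 + 18 = 16)
H(S(4))⁴ = 16⁴ = 65536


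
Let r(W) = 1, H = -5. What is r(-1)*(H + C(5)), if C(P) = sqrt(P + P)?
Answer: -5 + sqrt(10) ≈ -1.8377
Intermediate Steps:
C(P) = sqrt(2)*sqrt(P) (C(P) = sqrt(2*P) = sqrt(2)*sqrt(P))
r(-1)*(H + C(5)) = 1*(-5 + sqrt(2)*sqrt(5)) = 1*(-5 + sqrt(10)) = -5 + sqrt(10)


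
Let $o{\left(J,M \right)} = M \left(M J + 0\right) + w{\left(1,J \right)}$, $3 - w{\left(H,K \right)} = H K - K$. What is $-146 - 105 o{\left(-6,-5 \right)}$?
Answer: $15289$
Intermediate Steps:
$w{\left(H,K \right)} = 3 + K - H K$ ($w{\left(H,K \right)} = 3 - \left(H K - K\right) = 3 - \left(- K + H K\right) = 3 + K - H K$)
$o{\left(J,M \right)} = 3 + J M^{2}$ ($o{\left(J,M \right)} = M \left(M J + 0\right) + \left(3 + J - 1 J\right) = M \left(J M + 0\right) + \left(3 + J - J\right) = M J M + 3 = J M^{2} + 3 = 3 + J M^{2}$)
$-146 - 105 o{\left(-6,-5 \right)} = -146 - 105 \left(3 - 6 \left(-5\right)^{2}\right) = -146 - 105 \left(3 - 150\right) = -146 - -15435 = -146 + 15435 = 15289$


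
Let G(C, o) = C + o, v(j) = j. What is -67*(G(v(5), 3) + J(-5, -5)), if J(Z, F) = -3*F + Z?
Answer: -1206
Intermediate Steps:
J(Z, F) = Z - 3*F
-67*(G(v(5), 3) + J(-5, -5)) = -67*((5 + 3) + (-5 - 3*(-5))) = -67*(8 + (-5 + 15)) = -67*(8 + 10) = -67*18 = -1206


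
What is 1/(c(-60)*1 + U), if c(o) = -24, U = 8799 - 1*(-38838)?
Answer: 1/47613 ≈ 2.1003e-5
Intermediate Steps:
U = 47637 (U = 8799 + 38838 = 47637)
1/(c(-60)*1 + U) = 1/(-24*1 + 47637) = 1/(-24 + 47637) = 1/47613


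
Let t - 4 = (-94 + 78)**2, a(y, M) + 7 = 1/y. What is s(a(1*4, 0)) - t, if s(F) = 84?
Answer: -176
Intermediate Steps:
a(y, M) = -7 + 1/y
t = 260 (t = 4 + (-94 + 78)**2 = 4 + (-16)**2 = 4 + 256 = 260)
s(a(1*4, 0)) - t = 84 - 1*260 = 84 - 260 = -176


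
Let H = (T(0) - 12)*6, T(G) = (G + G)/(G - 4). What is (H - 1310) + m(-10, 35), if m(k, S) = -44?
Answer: -1426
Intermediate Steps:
T(G) = 2*G/(-4 + G) (T(G) = (2*G)/(-4 + G) = 2*G/(-4 + G))
H = -72 (H = (2*0/(-4 + 0) - 12)*6 = (2*0/(-4) - 12)*6 = (2*0*(-1/4) - 12)*6 = (0 - 12)*6 = -12*6 = -72)
(H - 1310) + m(-10, 35) = (-72 - 1310) - 44 = -1382 - 44 = -1426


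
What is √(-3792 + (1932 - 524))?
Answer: 4*I*√149 ≈ 48.826*I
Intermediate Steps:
√(-3792 + (1932 - 524)) = √(-3792 + 1408) = √(-2384) = 4*I*√149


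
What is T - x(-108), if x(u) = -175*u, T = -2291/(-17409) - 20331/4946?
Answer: -1627725485693/86104914 ≈ -18904.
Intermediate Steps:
T = -342611093/86104914 (T = -2291*(-1/17409) - 20331*1/4946 = 2291/17409 - 20331/4946 = -342611093/86104914 ≈ -3.9790)
T - x(-108) = -342611093/86104914 - (-175)*(-108) = -342611093/86104914 - 1*18900 = -342611093/86104914 - 18900 = -1627725485693/86104914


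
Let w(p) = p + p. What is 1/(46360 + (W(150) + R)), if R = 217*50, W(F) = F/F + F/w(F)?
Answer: 2/114423 ≈ 1.7479e-5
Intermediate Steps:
w(p) = 2*p
W(F) = 3/2 (W(F) = F/F + F/((2*F)) = 1 + F*(1/(2*F)) = 1 + ½ = 3/2)
R = 10850
1/(46360 + (W(150) + R)) = 1/(46360 + (3/2 + 10850)) = 1/(46360 + 21703/2) = 1/(114423/2) = 2/114423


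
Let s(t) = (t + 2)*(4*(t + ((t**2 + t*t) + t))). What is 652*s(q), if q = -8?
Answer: -1752576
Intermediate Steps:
s(t) = (2 + t)*(8*t + 8*t**2) (s(t) = (2 + t)*(4*(t + ((t**2 + t**2) + t))) = (2 + t)*(4*(t + (2*t**2 + t))) = (2 + t)*(4*(t + (t + 2*t**2))) = (2 + t)*(4*(2*t + 2*t**2)) = (2 + t)*(8*t + 8*t**2))
652*s(q) = 652*(8*(-8)*(2 + (-8)**2 + 3*(-8))) = 652*(8*(-8)*(2 + 64 - 24)) = 652*(8*(-8)*42) = 652*(-2688) = -1752576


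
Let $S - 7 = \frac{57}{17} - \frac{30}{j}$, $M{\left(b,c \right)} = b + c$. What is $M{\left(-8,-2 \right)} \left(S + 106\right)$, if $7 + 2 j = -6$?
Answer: $- \frac{267340}{221} \approx -1209.7$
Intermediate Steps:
$j = - \frac{13}{2}$ ($j = - \frac{7}{2} + \frac{1}{2} \left(-6\right) = - \frac{7}{2} - 3 = - \frac{13}{2} \approx -6.5$)
$S = \frac{3308}{221}$ ($S = 7 + \left(\frac{57}{17} - \frac{30}{- \frac{13}{2}}\right) = 7 + \left(57 \cdot \frac{1}{17} - - \frac{60}{13}\right) = 7 + \left(\frac{57}{17} + \frac{60}{13}\right) = 7 + \frac{1761}{221} = \frac{3308}{221} \approx 14.968$)
$M{\left(-8,-2 \right)} \left(S + 106\right) = \left(-8 - 2\right) \left(\frac{3308}{221} + 106\right) = \left(-10\right) \frac{26734}{221} = - \frac{267340}{221}$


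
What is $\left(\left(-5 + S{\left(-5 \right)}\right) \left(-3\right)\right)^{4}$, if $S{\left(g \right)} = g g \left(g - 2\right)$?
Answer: $85030560000$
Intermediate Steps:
$S{\left(g \right)} = g^{2} \left(-2 + g\right)$
$\left(\left(-5 + S{\left(-5 \right)}\right) \left(-3\right)\right)^{4} = \left(\left(-5 + \left(-5\right)^{2} \left(-2 - 5\right)\right) \left(-3\right)\right)^{4} = \left(\left(-5 + 25 \left(-7\right)\right) \left(-3\right)\right)^{4} = \left(\left(-5 - 175\right) \left(-3\right)\right)^{4} = \left(\left(-180\right) \left(-3\right)\right)^{4} = 540^{4} = 85030560000$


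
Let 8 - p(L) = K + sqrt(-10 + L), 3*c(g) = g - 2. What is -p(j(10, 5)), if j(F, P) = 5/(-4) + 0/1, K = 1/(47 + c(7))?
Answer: -1165/146 + 3*I*sqrt(5)/2 ≈ -7.9795 + 3.3541*I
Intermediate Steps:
c(g) = -2/3 + g/3 (c(g) = (g - 2)/3 = (-2 + g)/3 = -2/3 + g/3)
K = 3/146 (K = 1/(47 + (-2/3 + (1/3)*7)) = 1/(47 + (-2/3 + 7/3)) = 1/(47 + 5/3) = 1/(146/3) = 3/146 ≈ 0.020548)
j(F, P) = -5/4 (j(F, P) = 5*(-1/4) + 0*1 = -5/4 + 0 = -5/4)
p(L) = 1165/146 - sqrt(-10 + L) (p(L) = 8 - (3/146 + sqrt(-10 + L)) = 8 + (-3/146 - sqrt(-10 + L)) = 1165/146 - sqrt(-10 + L))
-p(j(10, 5)) = -(1165/146 - sqrt(-10 - 5/4)) = -(1165/146 - sqrt(-45/4)) = -(1165/146 - 3*I*sqrt(5)/2) = -1165/146 + 3*I*sqrt(5)/2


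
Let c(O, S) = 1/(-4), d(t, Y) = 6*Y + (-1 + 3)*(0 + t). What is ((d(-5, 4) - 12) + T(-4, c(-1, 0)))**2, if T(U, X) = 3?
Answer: 25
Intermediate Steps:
d(t, Y) = 2*t + 6*Y (d(t, Y) = 6*Y + 2*t = 2*t + 6*Y)
c(O, S) = -1/4
((d(-5, 4) - 12) + T(-4, c(-1, 0)))**2 = (((2*(-5) + 6*4) - 12) + 3)**2 = (((-10 + 24) - 12) + 3)**2 = ((14 - 12) + 3)**2 = (2 + 3)**2 = 5**2 = 25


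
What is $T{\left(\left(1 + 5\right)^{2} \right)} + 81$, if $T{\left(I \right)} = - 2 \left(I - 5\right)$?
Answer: $19$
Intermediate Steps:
$T{\left(I \right)} = 10 - 2 I$ ($T{\left(I \right)} = - 2 \left(-5 + I\right) = 10 - 2 I$)
$T{\left(\left(1 + 5\right)^{2} \right)} + 81 = \left(10 - 2 \left(1 + 5\right)^{2}\right) + 81 = \left(10 - 2 \cdot 6^{2}\right) + 81 = \left(10 - 72\right) + 81 = -62 + 81 = 19$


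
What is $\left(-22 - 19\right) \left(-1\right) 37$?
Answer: $1517$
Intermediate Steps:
$\left(-22 - 19\right) \left(-1\right) 37 = \left(-41\right) \left(-1\right) 37 = 41 \cdot 37 = 1517$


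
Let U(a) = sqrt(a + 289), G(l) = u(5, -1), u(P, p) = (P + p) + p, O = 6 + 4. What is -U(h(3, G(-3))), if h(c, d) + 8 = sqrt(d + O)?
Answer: -sqrt(281 + sqrt(13)) ≈ -16.870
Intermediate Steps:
O = 10
u(P, p) = P + 2*p
G(l) = 3 (G(l) = 5 + 2*(-1) = 5 - 2 = 3)
h(c, d) = -8 + sqrt(10 + d) (h(c, d) = -8 + sqrt(d + 10) = -8 + sqrt(10 + d))
U(a) = sqrt(289 + a)
-U(h(3, G(-3))) = -sqrt(289 + (-8 + sqrt(10 + 3))) = -sqrt(289 + (-8 + sqrt(13))) = -sqrt(281 + sqrt(13))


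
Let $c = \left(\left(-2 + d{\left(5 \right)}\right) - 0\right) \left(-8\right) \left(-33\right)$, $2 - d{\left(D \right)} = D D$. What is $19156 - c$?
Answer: $25756$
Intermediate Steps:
$d{\left(D \right)} = 2 - D^{2}$ ($d{\left(D \right)} = 2 - D D = 2 - D^{2}$)
$c = -6600$ ($c = \left(\left(-2 + \left(2 - 5^{2}\right)\right) - 0\right) \left(-8\right) \left(-33\right) = \left(\left(-2 + \left(2 - 25\right)\right) + 0\right) \left(-8\right) \left(-33\right) = \left(\left(-2 - 23\right) + 0\right) \left(-8\right) \left(-33\right) = \left(-25 + 0\right) \left(-8\right) \left(-33\right) = \left(-25\right) \left(-8\right) \left(-33\right) = 200 \left(-33\right) = -6600$)
$19156 - c = 19156 - -6600 = 19156 + 6600 = 25756$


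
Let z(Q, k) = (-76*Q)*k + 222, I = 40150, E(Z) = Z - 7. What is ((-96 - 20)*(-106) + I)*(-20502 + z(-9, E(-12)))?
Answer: -1745193096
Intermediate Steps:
E(Z) = -7 + Z
z(Q, k) = 222 - 76*Q*k (z(Q, k) = -76*Q*k + 222 = 222 - 76*Q*k)
((-96 - 20)*(-106) + I)*(-20502 + z(-9, E(-12))) = ((-96 - 20)*(-106) + 40150)*(-20502 + (222 - 76*(-9)*(-7 - 12))) = (-116*(-106) + 40150)*(-20502 + (222 - 76*(-9)*(-19))) = (12296 + 40150)*(-20502 + (222 - 12996)) = 52446*(-20502 - 12774) = 52446*(-33276) = -1745193096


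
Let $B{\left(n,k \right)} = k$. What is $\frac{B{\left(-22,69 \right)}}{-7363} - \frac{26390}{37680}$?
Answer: $- \frac{19690949}{27743784} \approx -0.70974$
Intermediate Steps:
$\frac{B{\left(-22,69 \right)}}{-7363} - \frac{26390}{37680} = \frac{69}{-7363} - \frac{26390}{37680} = 69 \left(- \frac{1}{7363}\right) - \frac{2639}{3768} = - \frac{69}{7363} - \frac{2639}{3768} = - \frac{19690949}{27743784}$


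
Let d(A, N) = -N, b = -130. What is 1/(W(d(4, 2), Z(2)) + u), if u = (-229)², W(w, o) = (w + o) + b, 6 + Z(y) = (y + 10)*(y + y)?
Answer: 1/52351 ≈ 1.9102e-5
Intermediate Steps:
Z(y) = -6 + 2*y*(10 + y) (Z(y) = -6 + (y + 10)*(y + y) = -6 + (10 + y)*(2*y) = -6 + 2*y*(10 + y))
W(w, o) = -130 + o + w (W(w, o) = (w + o) - 130 = (o + w) - 130 = -130 + o + w)
u = 52441
1/(W(d(4, 2), Z(2)) + u) = 1/((-130 + (-6 + 2*2² + 20*2) - 1*2) + 52441) = 1/((-130 + (-6 + 2*4 + 40) - 2) + 52441) = 1/((-130 + (-6 + 8 + 40) - 2) + 52441) = 1/((-130 + 42 - 2) + 52441) = 1/(-90 + 52441) = 1/52351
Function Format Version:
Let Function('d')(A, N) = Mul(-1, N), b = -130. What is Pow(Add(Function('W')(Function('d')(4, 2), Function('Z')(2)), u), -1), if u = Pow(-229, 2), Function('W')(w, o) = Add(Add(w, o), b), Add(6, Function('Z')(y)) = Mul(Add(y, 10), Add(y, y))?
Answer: Rational(1, 52351) ≈ 1.9102e-5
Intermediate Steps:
Function('Z')(y) = Add(-6, Mul(2, y, Add(10, y))) (Function('Z')(y) = Add(-6, Mul(Add(y, 10), Add(y, y))) = Add(-6, Mul(Add(10, y), Mul(2, y))) = Add(-6, Mul(2, y, Add(10, y))))
Function('W')(w, o) = Add(-130, o, w) (Function('W')(w, o) = Add(Add(w, o), -130) = Add(Add(o, w), -130) = Add(-130, o, w))
u = 52441
Pow(Add(Function('W')(Function('d')(4, 2), Function('Z')(2)), u), -1) = Pow(Add(Add(-130, Add(-6, Mul(2, Pow(2, 2)), Mul(20, 2)), Mul(-1, 2)), 52441), -1) = Pow(Add(Add(-130, Add(-6, Mul(2, 4), 40), -2), 52441), -1) = Pow(Add(Add(-130, Add(-6, 8, 40), -2), 52441), -1) = Pow(Add(Add(-130, 42, -2), 52441), -1) = Pow(Add(-90, 52441), -1) = Pow(52351, -1) = Rational(1, 52351)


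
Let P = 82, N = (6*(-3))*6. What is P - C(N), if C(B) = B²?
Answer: -11582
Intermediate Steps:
N = -108 (N = -18*6 = -108)
P - C(N) = 82 - 1*(-108)² = 82 - 1*11664 = 82 - 11664 = -11582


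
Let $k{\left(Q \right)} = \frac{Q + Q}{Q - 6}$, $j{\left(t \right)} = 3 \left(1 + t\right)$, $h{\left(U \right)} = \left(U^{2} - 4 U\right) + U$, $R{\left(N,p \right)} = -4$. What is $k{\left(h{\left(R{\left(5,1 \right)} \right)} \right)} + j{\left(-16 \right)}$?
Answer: $- \frac{467}{11} \approx -42.455$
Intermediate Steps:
$h{\left(U \right)} = U^{2} - 3 U$
$j{\left(t \right)} = 3 + 3 t$
$k{\left(Q \right)} = \frac{2 Q}{-6 + Q}$
$k{\left(h{\left(R{\left(5,1 \right)} \right)} \right)} + j{\left(-16 \right)} = \frac{2 \left(- 4 \left(-3 - 4\right)\right)}{-6 - 4 \left(-3 - 4\right)} + \left(3 + 3 \left(-16\right)\right) = \frac{2 \left(\left(-4\right) \left(-7\right)\right)}{-6 - -28} + \left(3 - 48\right) = 2 \cdot 28 \frac{1}{-6 + 28} - 45 = 2 \cdot 28 \cdot \frac{1}{22} - 45 = \frac{28}{11} - 45 = - \frac{467}{11}$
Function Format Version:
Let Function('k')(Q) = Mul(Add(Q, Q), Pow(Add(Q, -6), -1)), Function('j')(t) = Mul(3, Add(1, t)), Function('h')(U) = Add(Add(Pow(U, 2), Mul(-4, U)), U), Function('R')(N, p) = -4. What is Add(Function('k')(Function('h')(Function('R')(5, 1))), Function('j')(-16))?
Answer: Rational(-467, 11) ≈ -42.455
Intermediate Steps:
Function('h')(U) = Add(Pow(U, 2), Mul(-3, U))
Function('j')(t) = Add(3, Mul(3, t))
Function('k')(Q) = Mul(2, Q, Pow(Add(-6, Q), -1)) (Function('k')(Q) = Mul(Mul(2, Q), Pow(Add(-6, Q), -1)) = Mul(2, Q, Pow(Add(-6, Q), -1)))
Add(Function('k')(Function('h')(Function('R')(5, 1))), Function('j')(-16)) = Add(Mul(2, Mul(-4, Add(-3, -4)), Pow(Add(-6, Mul(-4, Add(-3, -4))), -1)), Add(3, Mul(3, -16))) = Add(Mul(2, Mul(-4, -7), Pow(Add(-6, Mul(-4, -7)), -1)), Add(3, -48)) = Add(Mul(2, 28, Pow(Add(-6, 28), -1)), -45) = Add(Mul(2, 28, Pow(22, -1)), -45) = Add(Mul(2, 28, Rational(1, 22)), -45) = Add(Rational(28, 11), -45) = Rational(-467, 11)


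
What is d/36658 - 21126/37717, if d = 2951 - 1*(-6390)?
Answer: -422122411/1382629786 ≈ -0.30530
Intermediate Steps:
d = 9341 (d = 2951 + 6390 = 9341)
d/36658 - 21126/37717 = 9341/36658 - 21126/37717 = -422122411/1382629786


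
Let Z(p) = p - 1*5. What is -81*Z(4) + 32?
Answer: 113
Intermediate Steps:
Z(p) = -5 + p (Z(p) = p - 5 = -5 + p)
-81*Z(4) + 32 = -81*(-5 + 4) + 32 = -81*(-1) + 32 = 81 + 32 = 113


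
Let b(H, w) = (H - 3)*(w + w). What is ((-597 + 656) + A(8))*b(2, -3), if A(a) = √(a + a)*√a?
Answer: 354 + 48*√2 ≈ 421.88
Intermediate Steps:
b(H, w) = 2*w*(-3 + H) (b(H, w) = (-3 + H)*(2*w) = 2*w*(-3 + H))
A(a) = a*√2 (A(a) = √(2*a)*√a = (√2*√a)*√a = a*√2)
((-597 + 656) + A(8))*b(2, -3) = ((-597 + 656) + 8*√2)*(2*(-3)*(-3 + 2)) = (59 + 8*√2)*(2*(-3)*(-1)) = (59 + 8*√2)*6 = 354 + 48*√2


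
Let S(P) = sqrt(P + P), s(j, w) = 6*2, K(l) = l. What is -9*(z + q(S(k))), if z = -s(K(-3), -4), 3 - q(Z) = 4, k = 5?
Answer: 117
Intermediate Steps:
s(j, w) = 12
S(P) = sqrt(2)*sqrt(P) (S(P) = sqrt(2*P) = sqrt(2)*sqrt(P))
q(Z) = -1 (q(Z) = 3 - 1*4 = 3 - 4 = -1)
z = -12 (z = -1*12 = -12)
-9*(z + q(S(k))) = -9*(-12 - 1) = -9*(-13) = 117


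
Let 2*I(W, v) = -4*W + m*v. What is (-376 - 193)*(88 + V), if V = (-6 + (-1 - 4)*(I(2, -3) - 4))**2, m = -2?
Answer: -255481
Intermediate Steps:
I(W, v) = -v - 2*W (I(W, v) = (-4*W - 2*v)/2 = -v - 2*W)
V = 361 (V = (-6 + (-1 - 4)*((-1*(-3) - 2*2) - 4))**2 = (-6 - 5*((3 - 4) - 4))**2 = (-6 - 5*(-1 - 4))**2 = (-6 - 5*(-5))**2 = (-6 + 25)**2 = 19**2 = 361)
(-376 - 193)*(88 + V) = (-376 - 193)*(88 + 361) = -569*449 = -255481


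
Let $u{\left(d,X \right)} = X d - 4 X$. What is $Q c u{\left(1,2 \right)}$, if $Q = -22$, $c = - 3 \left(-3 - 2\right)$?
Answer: $1980$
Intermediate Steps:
$u{\left(d,X \right)} = - 4 X + X d$
$c = 15$ ($c = \left(-3\right) \left(-5\right) = 15$)
$Q c u{\left(1,2 \right)} = \left(-22\right) 15 \cdot 2 \left(-4 + 1\right) = - 330 \cdot 2 \left(-3\right) = \left(-330\right) \left(-6\right) = 1980$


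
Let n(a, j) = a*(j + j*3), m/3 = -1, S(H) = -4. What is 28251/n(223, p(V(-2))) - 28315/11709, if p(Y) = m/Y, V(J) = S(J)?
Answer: 103949408/2611107 ≈ 39.810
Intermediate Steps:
V(J) = -4
m = -3 (m = 3*(-1) = -3)
p(Y) = -3/Y
n(a, j) = 4*a*j (n(a, j) = a*(j + 3*j) = a*(4*j) = 4*a*j)
28251/n(223, p(V(-2))) - 28315/11709 = 28251/((4*223*(-3/(-4)))) - 28315/11709 = 28251/((4*223*(-3*(-1/4)))) - 28315*1/11709 = 28251/((4*223*(3/4))) - 28315/11709 = 28251/669 - 28315/11709 = 28251*(1/669) - 28315/11709 = 9417/223 - 28315/11709 = 103949408/2611107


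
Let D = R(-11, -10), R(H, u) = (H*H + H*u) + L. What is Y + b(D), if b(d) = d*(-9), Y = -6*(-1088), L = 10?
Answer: 4359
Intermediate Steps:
R(H, u) = 10 + H² + H*u (R(H, u) = (H*H + H*u) + 10 = (H² + H*u) + 10 = 10 + H² + H*u)
D = 241 (D = 10 + (-11)² - 11*(-10) = 10 + 121 + 110 = 241)
Y = 6528
b(d) = -9*d
Y + b(D) = 6528 - 9*241 = 6528 - 2169 = 4359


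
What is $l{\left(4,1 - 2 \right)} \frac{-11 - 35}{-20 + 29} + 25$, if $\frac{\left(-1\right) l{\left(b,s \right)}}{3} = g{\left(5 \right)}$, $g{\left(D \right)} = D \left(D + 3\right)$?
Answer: $\frac{1915}{3} \approx 638.33$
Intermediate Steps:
$g{\left(D \right)} = D \left(3 + D\right)$
$l{\left(b,s \right)} = -120$ ($l{\left(b,s \right)} = - 3 \cdot 5 \left(3 + 5\right) = - 3 \cdot 5 \cdot 8 = \left(-3\right) 40 = -120$)
$l{\left(4,1 - 2 \right)} \frac{-11 - 35}{-20 + 29} + 25 = - 120 \frac{-11 - 35}{-20 + 29} + 25 = - 120 \left(- \frac{46}{9}\right) + 25 = - 120 \left(\left(-46\right) \frac{1}{9}\right) + 25 = \left(-120\right) \left(- \frac{46}{9}\right) + 25 = \frac{1840}{3} + 25 = \frac{1915}{3}$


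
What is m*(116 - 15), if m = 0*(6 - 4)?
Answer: 0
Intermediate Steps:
m = 0 (m = 0*2 = 0)
m*(116 - 15) = 0*(116 - 15) = 0*101 = 0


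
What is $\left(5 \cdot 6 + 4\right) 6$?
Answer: $204$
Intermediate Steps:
$\left(5 \cdot 6 + 4\right) 6 = \left(30 + 4\right) 6 = 34 \cdot 6 = 204$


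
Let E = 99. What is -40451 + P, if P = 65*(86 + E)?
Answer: -28426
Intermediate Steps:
P = 12025 (P = 65*(86 + 99) = 65*185 = 12025)
-40451 + P = -40451 + 12025 = -28426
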